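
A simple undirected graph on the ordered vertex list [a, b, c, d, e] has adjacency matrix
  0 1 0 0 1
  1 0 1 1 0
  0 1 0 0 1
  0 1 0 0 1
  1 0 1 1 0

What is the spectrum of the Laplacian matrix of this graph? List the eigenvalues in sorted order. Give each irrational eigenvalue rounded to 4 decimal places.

[0, 2, 2, 3, 5]

With the vertex order [a, b, c, d, e], the degrees are [2, 3, 2, 2, 3], giving D = diag(2, 3, 2, 2, 3) and L = D - A. Diagonalising L (or applying a numerical eigensolver to the 5x5 matrix) gives the spectrum above. The largest eigenvalue, 5, is at most the vertex count 5.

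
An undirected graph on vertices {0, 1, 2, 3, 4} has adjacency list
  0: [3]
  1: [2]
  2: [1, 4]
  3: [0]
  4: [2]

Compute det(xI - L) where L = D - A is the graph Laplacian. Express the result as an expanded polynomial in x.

x^5 - 6x^4 + 11x^3 - 6x^2

Each diagonal entry of L is the vertex degree and each off-diagonal entry is -1 where an edge is present, 0 otherwise; in the order [0, 1, 2, 3, 4] the diagonal is [1, 1, 2, 1, 1]. L has integer entries, so p(x) = det(xI - L) has integer coefficients. Expanding the determinant yields x^5 - 6x^4 + 11x^3 - 6x^2. The constant term is 0 because L is singular (the all-ones vector lies in its kernel).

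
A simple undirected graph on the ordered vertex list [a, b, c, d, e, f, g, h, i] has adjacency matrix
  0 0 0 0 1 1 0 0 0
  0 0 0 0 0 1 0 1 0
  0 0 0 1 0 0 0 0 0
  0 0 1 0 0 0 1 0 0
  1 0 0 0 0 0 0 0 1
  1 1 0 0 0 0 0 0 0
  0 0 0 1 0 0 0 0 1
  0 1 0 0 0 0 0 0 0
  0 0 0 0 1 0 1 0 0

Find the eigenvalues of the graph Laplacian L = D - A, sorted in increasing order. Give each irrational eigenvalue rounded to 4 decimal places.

Each diagonal entry of L is the vertex degree and each off-diagonal entry is -1 where an edge is present, 0 otherwise; in the order [a, b, c, d, e, f, g, h, i] the diagonal is [2, 2, 1, 2, 2, 2, 2, 1, 2]. The multiplicity of 0 as a Laplacian eigenvalue equals the number of connected components. There is one zero in the spectrum, matching the 1 component.

[0, 0.1206, 0.4679, 1, 1.6527, 2.3473, 3, 3.5321, 3.8794]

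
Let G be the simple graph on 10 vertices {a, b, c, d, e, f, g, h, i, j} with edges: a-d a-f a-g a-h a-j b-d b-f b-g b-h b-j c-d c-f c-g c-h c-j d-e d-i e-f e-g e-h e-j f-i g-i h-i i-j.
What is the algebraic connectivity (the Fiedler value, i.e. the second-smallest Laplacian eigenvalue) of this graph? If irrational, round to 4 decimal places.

5

Reading degrees in the order [a, b, c, d, e, f, g, h, i, j] gives [5, 5, 5, 5, 5, 5, 5, 5, 5, 5]; set D = diag(5, 5, 5, 5, 5, 5, 5, 5, 5, 5) and form L = D - A. Computing the eigenvalues of L and sorting gives [0, 5, 5, 5, 5, 5, 5, 5, 5, 10]. The Fiedler value lambda_2 = 5 is strictly positive, so the graph is connected.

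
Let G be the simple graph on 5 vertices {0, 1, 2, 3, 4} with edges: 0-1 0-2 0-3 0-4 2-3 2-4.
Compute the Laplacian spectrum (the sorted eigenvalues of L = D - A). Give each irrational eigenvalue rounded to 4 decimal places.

[0, 1, 2, 4, 5]

With the vertex order [0, 1, 2, 3, 4], the degrees are [4, 1, 3, 2, 2], giving D = diag(4, 1, 3, 2, 2) and L = D - A. The multiplicity of 0 as a Laplacian eigenvalue equals the number of connected components. The largest eigenvalue, 5, is at most the vertex count 5. There is one zero in the spectrum, matching the 1 component.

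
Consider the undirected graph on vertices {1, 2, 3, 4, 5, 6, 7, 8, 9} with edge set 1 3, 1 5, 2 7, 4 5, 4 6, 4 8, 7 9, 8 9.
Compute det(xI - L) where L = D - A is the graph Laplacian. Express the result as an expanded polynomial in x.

x^9 - 16x^8 + 104x^7 - 354x^6 + 678x^5 - 730x^4 + 416x^3 - 108x^2 + 9x

Reading degrees in the order [1, 2, 3, 4, 5, 6, 7, 8, 9] gives [2, 1, 1, 3, 2, 1, 2, 2, 2]; set D = diag(2, 1, 1, 3, 2, 1, 2, 2, 2) and form L = D - A. Computing det(xI - L) by cofactor expansion (or equivalently via sum-over-permutations) gives x^9 - 16x^8 + 104x^7 - 354x^6 + 678x^5 - 730x^4 + 416x^3 - 108x^2 + 9x. The constant term is 0 because L is singular (the all-ones vector lies in its kernel). By the matrix-tree theorem the graph has (1/9) * product of the nonzero eigenvalues = 1 spanning tree.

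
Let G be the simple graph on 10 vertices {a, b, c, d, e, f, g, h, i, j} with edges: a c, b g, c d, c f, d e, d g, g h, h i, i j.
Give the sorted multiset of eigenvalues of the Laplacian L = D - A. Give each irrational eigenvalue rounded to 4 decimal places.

[0, 0.1614, 0.4439, 0.6905, 1, 1.4077, 2.4604, 3.0833, 3.9006, 4.8522]

Reading degrees in the order [a, b, c, d, e, f, g, h, i, j] gives [1, 1, 3, 3, 1, 1, 3, 2, 2, 1]; set D = diag(1, 1, 3, 3, 1, 1, 3, 2, 2, 1) and form L = D - A. L is symmetric positive semidefinite, so every eigenvalue is real and nonnegative. There is one zero in the spectrum, matching the 1 component.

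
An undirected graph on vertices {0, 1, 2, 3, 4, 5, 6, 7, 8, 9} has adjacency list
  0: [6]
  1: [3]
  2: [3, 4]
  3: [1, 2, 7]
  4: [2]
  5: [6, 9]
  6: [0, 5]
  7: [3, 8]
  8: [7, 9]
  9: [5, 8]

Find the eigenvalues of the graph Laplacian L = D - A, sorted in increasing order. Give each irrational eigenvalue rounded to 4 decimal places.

Each diagonal entry of L is the vertex degree and each off-diagonal entry is -1 where an edge is present, 0 otherwise; in the order [0, 1, 2, 3, 4, 5, 6, 7, 8, 9] the diagonal is [1, 1, 2, 3, 1, 2, 2, 2, 2, 2]. The multiplicity of 0 as a Laplacian eigenvalue equals the number of connected components. The single zero eigenvalue shows the graph is connected. There is one zero in the spectrum, matching the 1 component.

[0, 0.1100, 0.4616, 0.6697, 1.2415, 2, 2.4010, 3.0579, 3.7120, 4.3463]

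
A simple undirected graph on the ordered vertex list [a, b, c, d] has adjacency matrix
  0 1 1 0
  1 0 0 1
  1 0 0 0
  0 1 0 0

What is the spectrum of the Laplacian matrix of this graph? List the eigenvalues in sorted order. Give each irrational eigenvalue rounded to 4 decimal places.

With the vertex order [a, b, c, d], the degrees are [2, 2, 1, 1], giving D = diag(2, 2, 1, 1) and L = D - A. Since every row of L sums to 0, the all-ones vector is in the kernel and 0 is an eigenvalue.

[0, 0.5858, 2, 3.4142]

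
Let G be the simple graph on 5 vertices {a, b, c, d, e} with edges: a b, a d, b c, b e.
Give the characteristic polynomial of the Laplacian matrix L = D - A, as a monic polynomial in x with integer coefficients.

With the vertex order [a, b, c, d, e], the degrees are [2, 3, 1, 1, 1], giving D = diag(2, 3, 1, 1, 1) and L = D - A. L has integer entries, so p(x) = det(xI - L) has integer coefficients. Expanding the determinant yields x^5 - 8x^4 + 20x^3 - 18x^2 + 5x. The constant term is 0 because L is singular (the all-ones vector lies in its kernel). The eigenvalues sum to 8, which equals trace(L) = 2|E|.

x^5 - 8x^4 + 20x^3 - 18x^2 + 5x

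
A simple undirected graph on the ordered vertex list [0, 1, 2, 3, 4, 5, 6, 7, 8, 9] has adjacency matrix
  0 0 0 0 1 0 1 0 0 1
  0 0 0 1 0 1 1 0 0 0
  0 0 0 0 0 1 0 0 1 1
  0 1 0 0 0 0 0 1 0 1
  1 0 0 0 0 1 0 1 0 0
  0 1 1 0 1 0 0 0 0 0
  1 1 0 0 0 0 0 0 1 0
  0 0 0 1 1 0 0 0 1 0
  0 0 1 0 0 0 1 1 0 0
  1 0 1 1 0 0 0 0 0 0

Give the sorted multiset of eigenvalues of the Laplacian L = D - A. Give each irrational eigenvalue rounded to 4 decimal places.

[0, 2, 2, 2, 2, 2, 5, 5, 5, 5]

Reading degrees in the order [0, 1, 2, 3, 4, 5, 6, 7, 8, 9] gives [3, 3, 3, 3, 3, 3, 3, 3, 3, 3]; set D = diag(3, 3, 3, 3, 3, 3, 3, 3, 3, 3) and form L = D - A. The multiplicity of 0 as a Laplacian eigenvalue equals the number of connected components. By the matrix-tree theorem the graph has (1/10) * product of the nonzero eigenvalues = 2000 spanning trees.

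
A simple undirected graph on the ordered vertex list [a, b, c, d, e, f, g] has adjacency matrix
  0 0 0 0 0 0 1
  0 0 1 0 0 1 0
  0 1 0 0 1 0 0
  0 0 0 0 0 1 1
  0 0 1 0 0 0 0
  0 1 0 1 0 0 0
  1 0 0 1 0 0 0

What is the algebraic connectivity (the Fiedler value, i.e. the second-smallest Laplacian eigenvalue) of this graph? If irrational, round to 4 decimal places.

0.1981

Reading degrees in the order [a, b, c, d, e, f, g] gives [1, 2, 2, 2, 1, 2, 2]; set D = diag(1, 2, 2, 2, 1, 2, 2) and form L = D - A. The sorted Laplacian eigenvalues are [0, 0.1981, 0.7530, 1.5550, 2.4450, 3.2470, 3.8019]; the algebraic connectivity is the second entry, 0.1981. By the matrix-tree theorem the graph has (1/7) * product of the nonzero eigenvalues = 1 spanning tree.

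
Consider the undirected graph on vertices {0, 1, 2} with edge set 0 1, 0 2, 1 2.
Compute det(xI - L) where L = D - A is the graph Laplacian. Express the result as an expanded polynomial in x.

x^3 - 6x^2 + 9x

With the vertex order [0, 1, 2], the degrees are [2, 2, 2], giving D = diag(2, 2, 2) and L = D - A. L has integer entries, so p(x) = det(xI - L) has integer coefficients. Expanding the determinant yields x^3 - 6x^2 + 9x. Since p(0) = det(-L) = 0, x divides p(x). The eigenvalues sum to 6, which equals trace(L) = 2|E|.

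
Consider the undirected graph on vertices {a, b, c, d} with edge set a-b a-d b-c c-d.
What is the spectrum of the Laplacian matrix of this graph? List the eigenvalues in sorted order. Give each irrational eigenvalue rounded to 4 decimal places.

Reading degrees in the order [a, b, c, d] gives [2, 2, 2, 2]; set D = diag(2, 2, 2, 2) and form L = D - A. Since every row of L sums to 0, the all-ones vector is in the kernel and 0 is an eigenvalue. There is one zero in the spectrum, matching the 1 component.

[0, 2, 2, 4]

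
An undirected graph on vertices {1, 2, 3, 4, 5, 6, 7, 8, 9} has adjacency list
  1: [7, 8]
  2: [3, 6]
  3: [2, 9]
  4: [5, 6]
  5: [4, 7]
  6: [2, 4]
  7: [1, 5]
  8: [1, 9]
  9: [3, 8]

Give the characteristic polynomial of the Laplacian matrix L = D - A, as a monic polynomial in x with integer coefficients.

x^9 - 18x^8 + 135x^7 - 546x^6 + 1287x^5 - 1782x^4 + 1386x^3 - 540x^2 + 81x

Each diagonal entry of L is the vertex degree and each off-diagonal entry is -1 where an edge is present, 0 otherwise; in the order [1, 2, 3, 4, 5, 6, 7, 8, 9] the diagonal is [2, 2, 2, 2, 2, 2, 2, 2, 2]. Computing det(xI - L) by cofactor expansion (or equivalently via sum-over-permutations) gives x^9 - 18x^8 + 135x^7 - 546x^6 + 1287x^5 - 1782x^4 + 1386x^3 - 540x^2 + 81x. Since p(0) = det(-L) = 0, x divides p(x). There is one zero in the spectrum, matching the 1 component.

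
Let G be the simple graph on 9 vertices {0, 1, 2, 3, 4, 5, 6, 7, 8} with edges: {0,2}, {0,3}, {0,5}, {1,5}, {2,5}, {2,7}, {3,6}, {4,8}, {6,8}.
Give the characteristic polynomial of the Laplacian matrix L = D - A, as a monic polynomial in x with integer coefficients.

Reading degrees in the order [0, 1, 2, 3, 4, 5, 6, 7, 8] gives [3, 1, 3, 2, 1, 3, 2, 1, 2]; set D = diag(3, 1, 3, 2, 1, 3, 2, 1, 2) and form L = D - A. Computing det(xI - L) by cofactor expansion (or equivalently via sum-over-permutations) gives x^9 - 18x^8 + 132x^7 - 508x^6 + 1103x^5 - 1354x^4 + 892x^3 - 276x^2 + 27x. Since p(0) = det(-L) = 0, x divides p(x). There is one zero in the spectrum, matching the 1 component.

x^9 - 18x^8 + 132x^7 - 508x^6 + 1103x^5 - 1354x^4 + 892x^3 - 276x^2 + 27x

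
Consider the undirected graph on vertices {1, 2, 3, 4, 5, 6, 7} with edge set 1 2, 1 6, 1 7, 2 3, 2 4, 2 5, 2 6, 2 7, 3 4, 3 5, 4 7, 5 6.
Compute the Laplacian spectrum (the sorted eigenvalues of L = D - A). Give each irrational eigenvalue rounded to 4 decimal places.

[0, 2, 2, 4, 4, 5, 7]

With the vertex order [1, 2, 3, 4, 5, 6, 7], the degrees are [3, 6, 3, 3, 3, 3, 3], giving D = diag(3, 6, 3, 3, 3, 3, 3) and L = D - A. Diagonalising L (or applying a numerical eigensolver to the 7x7 matrix) gives the spectrum above.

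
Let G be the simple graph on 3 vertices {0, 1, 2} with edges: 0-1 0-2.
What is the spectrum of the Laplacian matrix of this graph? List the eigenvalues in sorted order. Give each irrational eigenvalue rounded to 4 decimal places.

[0, 1, 3]

Each diagonal entry of L is the vertex degree and each off-diagonal entry is -1 where an edge is present, 0 otherwise; in the order [0, 1, 2] the diagonal is [2, 1, 1]. Diagonalising L (or applying a numerical eigensolver to the 3x3 matrix) gives the spectrum above. The eigenvalues sum to 4, which equals trace(L) = 2|E|. There is one zero in the spectrum, matching the 1 component.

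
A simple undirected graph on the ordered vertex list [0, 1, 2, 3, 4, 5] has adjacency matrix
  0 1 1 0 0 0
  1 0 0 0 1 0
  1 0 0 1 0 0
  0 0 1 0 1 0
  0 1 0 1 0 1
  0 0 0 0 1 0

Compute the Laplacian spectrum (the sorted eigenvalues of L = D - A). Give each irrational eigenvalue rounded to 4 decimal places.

[0, 0.6972, 1.3820, 2, 3.6180, 4.3028]

Each diagonal entry of L is the vertex degree and each off-diagonal entry is -1 where an edge is present, 0 otherwise; in the order [0, 1, 2, 3, 4, 5] the diagonal is [2, 2, 2, 2, 3, 1]. Diagonalising L (or applying a numerical eigensolver to the 6x6 matrix) gives the spectrum above. The single zero eigenvalue shows the graph is connected. The largest eigenvalue, 4.3028, is at most the vertex count 6. The eigenvalues sum to 12, which equals trace(L) = 2|E|.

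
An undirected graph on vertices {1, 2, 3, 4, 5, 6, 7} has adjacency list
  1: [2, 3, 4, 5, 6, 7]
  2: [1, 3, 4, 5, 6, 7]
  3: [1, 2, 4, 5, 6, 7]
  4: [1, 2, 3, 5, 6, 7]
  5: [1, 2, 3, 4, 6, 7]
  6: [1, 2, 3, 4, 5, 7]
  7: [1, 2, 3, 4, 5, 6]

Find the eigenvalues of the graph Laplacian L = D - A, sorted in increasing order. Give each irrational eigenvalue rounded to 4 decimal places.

[0, 7, 7, 7, 7, 7, 7]

With the vertex order [1, 2, 3, 4, 5, 6, 7], the degrees are [6, 6, 6, 6, 6, 6, 6], giving D = diag(6, 6, 6, 6, 6, 6, 6) and L = D - A. Since every row of L sums to 0, the all-ones vector is in the kernel and 0 is an eigenvalue. By the matrix-tree theorem the graph has (1/7) * product of the nonzero eigenvalues = 16807 spanning trees. The largest eigenvalue, 7, is at most the vertex count 7.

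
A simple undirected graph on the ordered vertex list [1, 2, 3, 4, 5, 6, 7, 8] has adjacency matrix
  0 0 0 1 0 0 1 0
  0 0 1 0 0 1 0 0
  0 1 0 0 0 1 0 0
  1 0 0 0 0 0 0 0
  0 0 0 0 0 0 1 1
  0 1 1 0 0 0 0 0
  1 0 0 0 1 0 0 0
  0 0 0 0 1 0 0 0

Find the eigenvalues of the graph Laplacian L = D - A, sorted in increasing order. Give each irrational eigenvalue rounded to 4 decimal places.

With the vertex order [1, 2, 3, 4, 5, 6, 7, 8], the degrees are [2, 2, 2, 1, 2, 2, 2, 1], giving D = diag(2, 2, 2, 1, 2, 2, 2, 1) and L = D - A. The multiplicity of 0 as a Laplacian eigenvalue equals the number of connected components. The 2 zero eigenvalues correspond to the 2 connected components. The eigenvalues sum to 14, which equals trace(L) = 2|E|.

[0, 0, 0.3820, 1.3820, 2.6180, 3, 3, 3.6180]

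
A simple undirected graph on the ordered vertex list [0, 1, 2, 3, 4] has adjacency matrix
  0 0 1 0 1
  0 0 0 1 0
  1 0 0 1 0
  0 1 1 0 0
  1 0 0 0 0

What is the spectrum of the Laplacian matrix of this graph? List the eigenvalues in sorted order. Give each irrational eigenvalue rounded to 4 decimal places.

[0, 0.3820, 1.3820, 2.6180, 3.6180]

Reading degrees in the order [0, 1, 2, 3, 4] gives [2, 1, 2, 2, 1]; set D = diag(2, 1, 2, 2, 1) and form L = D - A. L is symmetric positive semidefinite, so every eigenvalue is real and nonnegative. The single zero eigenvalue shows the graph is connected. By the matrix-tree theorem the graph has (1/5) * product of the nonzero eigenvalues = 1 spanning tree. There is one zero in the spectrum, matching the 1 component.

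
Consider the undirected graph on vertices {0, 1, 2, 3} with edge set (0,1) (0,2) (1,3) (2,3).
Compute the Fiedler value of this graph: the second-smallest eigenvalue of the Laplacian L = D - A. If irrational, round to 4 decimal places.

With the vertex order [0, 1, 2, 3], the degrees are [2, 2, 2, 2], giving D = diag(2, 2, 2, 2) and L = D - A. The smallest Laplacian eigenvalue is always 0. The next one, lambda_2 = 2, measures how hard the graph is to disconnect: larger values mean better connectivity. The eigenvalues sum to 8, which equals trace(L) = 2|E|.

2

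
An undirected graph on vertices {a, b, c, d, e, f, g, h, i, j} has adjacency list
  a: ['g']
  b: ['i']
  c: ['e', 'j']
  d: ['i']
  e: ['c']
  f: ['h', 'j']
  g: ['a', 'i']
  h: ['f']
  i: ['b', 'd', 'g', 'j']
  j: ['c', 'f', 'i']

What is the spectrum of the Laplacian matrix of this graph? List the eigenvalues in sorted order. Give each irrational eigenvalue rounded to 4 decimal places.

[0, 0.2206, 0.3820, 0.5548, 1, 1.6771, 2.4011, 2.6180, 3.7871, 5.3595]

Reading degrees in the order [a, b, c, d, e, f, g, h, i, j] gives [1, 1, 2, 1, 1, 2, 2, 1, 4, 3]; set D = diag(1, 1, 2, 1, 1, 2, 2, 1, 4, 3) and form L = D - A. Diagonalising L (or applying a numerical eigensolver to the 10x10 matrix) gives the spectrum above. The single zero eigenvalue shows the graph is connected.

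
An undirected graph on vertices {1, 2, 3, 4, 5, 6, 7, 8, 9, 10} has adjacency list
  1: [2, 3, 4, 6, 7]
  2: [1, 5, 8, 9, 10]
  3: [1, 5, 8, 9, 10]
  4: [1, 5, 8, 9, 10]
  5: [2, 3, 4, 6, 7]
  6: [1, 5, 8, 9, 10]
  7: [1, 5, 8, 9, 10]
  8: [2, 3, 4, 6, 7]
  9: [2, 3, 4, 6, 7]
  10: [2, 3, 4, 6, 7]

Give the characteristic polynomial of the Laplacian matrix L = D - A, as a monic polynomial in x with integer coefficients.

x^10 - 50x^9 + 1100x^8 - 14000x^7 + 113750x^6 - 612500x^5 + 2187500x^4 - 5000000x^3 + 6640625x^2 - 3906250x

Each diagonal entry of L is the vertex degree and each off-diagonal entry is -1 where an edge is present, 0 otherwise; in the order [1, 2, 3, 4, 5, 6, 7, 8, 9, 10] the diagonal is [5, 5, 5, 5, 5, 5, 5, 5, 5, 5]. Computing det(xI - L) by cofactor expansion (or equivalently via sum-over-permutations) gives x^10 - 50x^9 + 1100x^8 - 14000x^7 + 113750x^6 - 612500x^5 + 2187500x^4 - 5000000x^3 + 6640625x^2 - 3906250x. Since p(0) = det(-L) = 0, x divides p(x). By the matrix-tree theorem the graph has (1/10) * product of the nonzero eigenvalues = 390625 spanning trees.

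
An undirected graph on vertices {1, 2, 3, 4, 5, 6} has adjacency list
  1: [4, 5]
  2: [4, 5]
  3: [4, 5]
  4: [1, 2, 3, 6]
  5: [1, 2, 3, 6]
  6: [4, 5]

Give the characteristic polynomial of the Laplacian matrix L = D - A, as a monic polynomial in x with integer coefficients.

With the vertex order [1, 2, 3, 4, 5, 6], the degrees are [2, 2, 2, 4, 4, 2], giving D = diag(2, 2, 2, 4, 4, 2) and L = D - A. Computing det(xI - L) by cofactor expansion (or equivalently via sum-over-permutations) gives x^6 - 16x^5 + 96x^4 - 272x^3 + 368x^2 - 192x. The coefficient of x^5 equals -trace(L) = -16, matching the sum of degrees. There is one zero in the spectrum, matching the 1 component.

x^6 - 16x^5 + 96x^4 - 272x^3 + 368x^2 - 192x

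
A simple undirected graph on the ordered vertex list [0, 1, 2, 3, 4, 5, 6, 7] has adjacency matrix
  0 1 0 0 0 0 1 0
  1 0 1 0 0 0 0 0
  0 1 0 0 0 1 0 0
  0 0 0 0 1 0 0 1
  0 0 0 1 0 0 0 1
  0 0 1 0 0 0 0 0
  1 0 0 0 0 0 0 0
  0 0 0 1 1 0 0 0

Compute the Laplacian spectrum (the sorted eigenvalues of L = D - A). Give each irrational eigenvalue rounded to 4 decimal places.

With the vertex order [0, 1, 2, 3, 4, 5, 6, 7], the degrees are [2, 2, 2, 2, 2, 1, 1, 2], giving D = diag(2, 2, 2, 2, 2, 1, 1, 2) and L = D - A. Diagonalising L (or applying a numerical eigensolver to the 8x8 matrix) gives the spectrum above. The 2 zero eigenvalues correspond to the 2 connected components. The eigenvalues sum to 14, which equals trace(L) = 2|E|.

[0, 0, 0.3820, 1.3820, 2.6180, 3, 3, 3.6180]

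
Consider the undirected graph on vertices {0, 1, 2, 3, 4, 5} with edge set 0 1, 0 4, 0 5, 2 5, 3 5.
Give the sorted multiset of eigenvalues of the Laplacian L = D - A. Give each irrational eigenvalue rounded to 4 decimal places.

With the vertex order [0, 1, 2, 3, 4, 5], the degrees are [3, 1, 1, 1, 1, 3], giving D = diag(3, 1, 1, 1, 1, 3) and L = D - A. Diagonalising L (or applying a numerical eigensolver to the 6x6 matrix) gives the spectrum above. The single zero eigenvalue shows the graph is connected.

[0, 0.4384, 1, 1, 3, 4.5616]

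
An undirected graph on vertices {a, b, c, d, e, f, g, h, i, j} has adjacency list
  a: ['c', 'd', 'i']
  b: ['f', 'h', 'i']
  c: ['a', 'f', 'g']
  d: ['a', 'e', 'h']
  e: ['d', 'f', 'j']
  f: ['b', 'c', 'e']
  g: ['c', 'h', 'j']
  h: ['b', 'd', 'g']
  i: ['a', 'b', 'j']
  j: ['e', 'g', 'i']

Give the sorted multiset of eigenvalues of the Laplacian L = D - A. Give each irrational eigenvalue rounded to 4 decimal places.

With the vertex order [a, b, c, d, e, f, g, h, i, j], the degrees are [3, 3, 3, 3, 3, 3, 3, 3, 3, 3], giving D = diag(3, 3, 3, 3, 3, 3, 3, 3, 3, 3) and L = D - A. L is symmetric positive semidefinite, so every eigenvalue is real and nonnegative. The single zero eigenvalue shows the graph is connected. There is one zero in the spectrum, matching the 1 component.

[0, 2, 2, 2, 2, 2, 5, 5, 5, 5]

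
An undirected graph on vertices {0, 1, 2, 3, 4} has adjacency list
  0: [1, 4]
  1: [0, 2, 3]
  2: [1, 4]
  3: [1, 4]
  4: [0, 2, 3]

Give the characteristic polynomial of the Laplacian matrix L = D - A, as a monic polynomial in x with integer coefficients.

x^5 - 12x^4 + 51x^3 - 92x^2 + 60x

Reading degrees in the order [0, 1, 2, 3, 4] gives [2, 3, 2, 2, 3]; set D = diag(2, 3, 2, 2, 3) and form L = D - A. Computing det(xI - L) by cofactor expansion (or equivalently via sum-over-permutations) gives x^5 - 12x^4 + 51x^3 - 92x^2 + 60x. The coefficient of x^4 equals -trace(L) = -12, matching the sum of degrees. There is one zero in the spectrum, matching the 1 component.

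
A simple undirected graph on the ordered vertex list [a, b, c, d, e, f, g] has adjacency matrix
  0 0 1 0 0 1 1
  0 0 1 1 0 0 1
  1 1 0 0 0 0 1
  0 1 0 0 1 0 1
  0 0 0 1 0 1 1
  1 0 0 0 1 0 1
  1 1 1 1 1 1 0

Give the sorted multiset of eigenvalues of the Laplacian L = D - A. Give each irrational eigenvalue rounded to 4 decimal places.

Reading degrees in the order [a, b, c, d, e, f, g] gives [3, 3, 3, 3, 3, 3, 6]; set D = diag(3, 3, 3, 3, 3, 3, 6) and form L = D - A. Diagonalising L (or applying a numerical eigensolver to the 7x7 matrix) gives the spectrum above. The single zero eigenvalue shows the graph is connected. The eigenvalues sum to 24, which equals trace(L) = 2|E|.

[0, 2, 2, 4, 4, 5, 7]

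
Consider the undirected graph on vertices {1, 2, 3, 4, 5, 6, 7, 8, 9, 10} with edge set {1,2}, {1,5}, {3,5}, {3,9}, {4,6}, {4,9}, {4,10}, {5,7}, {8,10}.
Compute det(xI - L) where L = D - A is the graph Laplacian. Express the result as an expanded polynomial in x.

x^10 - 18x^9 + 134x^8 - 536x^7 + 1254x^6 - 1752x^5 + 1434x^4 - 648x^3 + 141x^2 - 10x

With the vertex order [1, 2, 3, 4, 5, 6, 7, 8, 9, 10], the degrees are [2, 1, 2, 3, 3, 1, 1, 1, 2, 2], giving D = diag(2, 1, 2, 3, 3, 1, 1, 1, 2, 2) and L = D - A. Computing det(xI - L) by cofactor expansion (or equivalently via sum-over-permutations) gives x^10 - 18x^9 + 134x^8 - 536x^7 + 1254x^6 - 1752x^5 + 1434x^4 - 648x^3 + 141x^2 - 10x. The constant term is 0 because L is singular (the all-ones vector lies in its kernel). The largest eigenvalue, 4.4458, is at most the vertex count 10.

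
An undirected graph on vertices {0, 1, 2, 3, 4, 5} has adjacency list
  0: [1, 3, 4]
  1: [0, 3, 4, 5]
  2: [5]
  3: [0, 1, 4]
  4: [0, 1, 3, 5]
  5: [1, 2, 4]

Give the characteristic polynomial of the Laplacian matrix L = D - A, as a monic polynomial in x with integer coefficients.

With the vertex order [0, 1, 2, 3, 4, 5], the degrees are [3, 4, 1, 3, 4, 3], giving D = diag(3, 4, 1, 3, 4, 3) and L = D - A. L has integer entries, so p(x) = det(xI - L) has integer coefficients. Expanding the determinant yields x^6 - 18x^5 + 123x^4 - 390x^3 + 548x^2 - 240x. Since p(0) = det(-L) = 0, x divides p(x). The largest eigenvalue, 5.2361, is at most the vertex count 6.

x^6 - 18x^5 + 123x^4 - 390x^3 + 548x^2 - 240x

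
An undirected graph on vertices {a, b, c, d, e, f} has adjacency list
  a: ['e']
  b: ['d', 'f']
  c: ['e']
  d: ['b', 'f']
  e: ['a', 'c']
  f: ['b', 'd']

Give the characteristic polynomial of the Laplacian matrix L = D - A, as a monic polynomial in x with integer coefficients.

Each diagonal entry of L is the vertex degree and each off-diagonal entry is -1 where an edge is present, 0 otherwise; in the order [a, b, c, d, e, f] the diagonal is [1, 2, 1, 2, 2, 2]. Computing det(xI - L) by cofactor expansion (or equivalently via sum-over-permutations) gives x^6 - 10x^5 + 36x^4 - 54x^3 + 27x^2. Since p(0) = det(-L) = 0, x divides p(x). The eigenvalues sum to 10, which equals trace(L) = 2|E|.

x^6 - 10x^5 + 36x^4 - 54x^3 + 27x^2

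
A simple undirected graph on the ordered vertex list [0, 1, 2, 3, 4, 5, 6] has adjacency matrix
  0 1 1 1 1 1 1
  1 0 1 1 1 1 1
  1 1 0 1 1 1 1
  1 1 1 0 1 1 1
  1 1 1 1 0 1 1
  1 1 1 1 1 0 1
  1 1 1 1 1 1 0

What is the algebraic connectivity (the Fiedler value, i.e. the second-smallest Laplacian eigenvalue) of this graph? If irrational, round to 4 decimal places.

7

Each diagonal entry of L is the vertex degree and each off-diagonal entry is -1 where an edge is present, 0 otherwise; in the order [0, 1, 2, 3, 4, 5, 6] the diagonal is [6, 6, 6, 6, 6, 6, 6]. Computing the eigenvalues of L and sorting gives [0, 7, 7, 7, 7, 7, 7]. The Fiedler value lambda_2 = 7 is strictly positive, so the graph is connected. The eigenvalues sum to 42, which equals trace(L) = 2|E|. The largest eigenvalue, 7, is at most the vertex count 7.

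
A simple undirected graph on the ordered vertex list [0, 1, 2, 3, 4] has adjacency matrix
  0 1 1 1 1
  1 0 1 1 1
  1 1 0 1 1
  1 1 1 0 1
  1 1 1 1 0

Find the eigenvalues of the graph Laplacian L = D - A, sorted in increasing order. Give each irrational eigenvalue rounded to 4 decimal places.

[0, 5, 5, 5, 5]

Each diagonal entry of L is the vertex degree and each off-diagonal entry is -1 where an edge is present, 0 otherwise; in the order [0, 1, 2, 3, 4] the diagonal is [4, 4, 4, 4, 4]. The multiplicity of 0 as a Laplacian eigenvalue equals the number of connected components. The single zero eigenvalue shows the graph is connected. There is one zero in the spectrum, matching the 1 component. The largest eigenvalue, 5, is at most the vertex count 5.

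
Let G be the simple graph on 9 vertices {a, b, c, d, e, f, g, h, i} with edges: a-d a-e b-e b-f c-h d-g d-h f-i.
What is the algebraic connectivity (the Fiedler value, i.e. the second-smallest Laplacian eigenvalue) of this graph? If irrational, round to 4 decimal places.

0.1404

With the vertex order [a, b, c, d, e, f, g, h, i], the degrees are [2, 2, 1, 3, 2, 2, 1, 2, 1], giving D = diag(2, 2, 1, 3, 2, 2, 1, 2, 1) and L = D - A. Computing the eigenvalues of L and sorting gives [0, 0.1404, 0.5362, 0.7754, 1.5803, 2.2449, 2.7784, 3.5988, 4.3455]. The Fiedler value lambda_2 = 0.1404 is strictly positive, so the graph is connected. By the matrix-tree theorem the graph has (1/9) * product of the nonzero eigenvalues = 1 spanning tree.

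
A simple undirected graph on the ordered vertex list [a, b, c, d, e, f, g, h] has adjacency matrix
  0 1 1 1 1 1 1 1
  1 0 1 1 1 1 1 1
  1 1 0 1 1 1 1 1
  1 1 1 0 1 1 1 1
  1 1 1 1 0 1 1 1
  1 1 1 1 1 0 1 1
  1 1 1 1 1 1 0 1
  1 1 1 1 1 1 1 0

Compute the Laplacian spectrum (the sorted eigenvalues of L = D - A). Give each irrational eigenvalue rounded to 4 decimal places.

[0, 8, 8, 8, 8, 8, 8, 8]

Reading degrees in the order [a, b, c, d, e, f, g, h] gives [7, 7, 7, 7, 7, 7, 7, 7]; set D = diag(7, 7, 7, 7, 7, 7, 7, 7) and form L = D - A. L is symmetric positive semidefinite, so every eigenvalue is real and nonnegative. The single zero eigenvalue shows the graph is connected. There is one zero in the spectrum, matching the 1 component. The eigenvalues sum to 56, which equals trace(L) = 2|E|.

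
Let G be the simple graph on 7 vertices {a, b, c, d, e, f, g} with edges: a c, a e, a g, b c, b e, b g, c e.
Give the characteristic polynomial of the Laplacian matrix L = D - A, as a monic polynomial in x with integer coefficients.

x^7 - 14x^6 + 71x^5 - 154x^4 + 120x^3

With the vertex order [a, b, c, d, e, f, g], the degrees are [3, 3, 3, 0, 3, 0, 2], giving D = diag(3, 3, 3, 0, 3, 0, 2) and L = D - A. L has integer entries, so p(x) = det(xI - L) has integer coefficients. Expanding the determinant yields x^7 - 14x^6 + 71x^5 - 154x^4 + 120x^3. Since p(0) = det(-L) = 0, x divides p(x). There are 3 zeros in the spectrum, matching the 3 components.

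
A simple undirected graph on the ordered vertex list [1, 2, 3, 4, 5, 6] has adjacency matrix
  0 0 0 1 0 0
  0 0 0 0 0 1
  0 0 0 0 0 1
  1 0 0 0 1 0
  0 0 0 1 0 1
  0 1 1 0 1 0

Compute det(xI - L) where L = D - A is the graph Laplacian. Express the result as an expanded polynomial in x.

Reading degrees in the order [1, 2, 3, 4, 5, 6] gives [1, 1, 1, 2, 2, 3]; set D = diag(1, 1, 1, 2, 2, 3) and form L = D - A. L has integer entries, so p(x) = det(xI - L) has integer coefficients. Expanding the determinant yields x^6 - 10x^5 + 35x^4 - 52x^3 + 32x^2 - 6x. The constant term is 0 because L is singular (the all-ones vector lies in its kernel). By the matrix-tree theorem the graph has (1/6) * product of the nonzero eigenvalues = 1 spanning tree.

x^6 - 10x^5 + 35x^4 - 52x^3 + 32x^2 - 6x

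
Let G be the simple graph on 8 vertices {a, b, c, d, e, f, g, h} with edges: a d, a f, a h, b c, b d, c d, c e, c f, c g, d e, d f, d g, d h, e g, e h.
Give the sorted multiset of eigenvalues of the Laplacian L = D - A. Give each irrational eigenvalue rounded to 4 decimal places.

[0, 1.7301, 2.1890, 2.7296, 4.0806, 5.0882, 6.1825, 8]

With the vertex order [a, b, c, d, e, f, g, h], the degrees are [3, 2, 5, 7, 4, 3, 3, 3], giving D = diag(3, 2, 5, 7, 4, 3, 3, 3) and L = D - A. The multiplicity of 0 as a Laplacian eigenvalue equals the number of connected components. By the matrix-tree theorem the graph has (1/8) * product of the nonzero eigenvalues = 1327 spanning trees.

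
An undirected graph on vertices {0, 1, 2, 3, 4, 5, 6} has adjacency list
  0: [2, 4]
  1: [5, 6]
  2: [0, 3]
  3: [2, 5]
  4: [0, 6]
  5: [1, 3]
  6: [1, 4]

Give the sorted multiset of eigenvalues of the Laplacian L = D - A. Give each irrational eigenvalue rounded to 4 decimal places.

Each diagonal entry of L is the vertex degree and each off-diagonal entry is -1 where an edge is present, 0 otherwise; in the order [0, 1, 2, 3, 4, 5, 6] the diagonal is [2, 2, 2, 2, 2, 2, 2]. The multiplicity of 0 as a Laplacian eigenvalue equals the number of connected components. By the matrix-tree theorem the graph has (1/7) * product of the nonzero eigenvalues = 7 spanning trees.

[0, 0.7530, 0.7530, 2.4450, 2.4450, 3.8019, 3.8019]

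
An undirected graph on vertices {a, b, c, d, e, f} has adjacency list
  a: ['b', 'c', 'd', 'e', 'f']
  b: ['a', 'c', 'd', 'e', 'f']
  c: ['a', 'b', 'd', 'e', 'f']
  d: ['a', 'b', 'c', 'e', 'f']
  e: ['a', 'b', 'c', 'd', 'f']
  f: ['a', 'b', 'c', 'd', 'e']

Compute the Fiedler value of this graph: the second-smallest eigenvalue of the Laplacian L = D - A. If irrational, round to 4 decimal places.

Reading degrees in the order [a, b, c, d, e, f] gives [5, 5, 5, 5, 5, 5]; set D = diag(5, 5, 5, 5, 5, 5) and form L = D - A. The sorted Laplacian eigenvalues are [0, 6, 6, 6, 6, 6]; the algebraic connectivity is the second entry, 6. By the matrix-tree theorem the graph has (1/6) * product of the nonzero eigenvalues = 1296 spanning trees. There is one zero in the spectrum, matching the 1 component.

6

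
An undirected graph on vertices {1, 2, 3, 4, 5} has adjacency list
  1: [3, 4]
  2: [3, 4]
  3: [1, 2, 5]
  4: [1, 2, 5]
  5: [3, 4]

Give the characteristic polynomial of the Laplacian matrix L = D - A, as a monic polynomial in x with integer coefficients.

Each diagonal entry of L is the vertex degree and each off-diagonal entry is -1 where an edge is present, 0 otherwise; in the order [1, 2, 3, 4, 5] the diagonal is [2, 2, 3, 3, 2]. L has integer entries, so p(x) = det(xI - L) has integer coefficients. Expanding the determinant yields x^5 - 12x^4 + 51x^3 - 92x^2 + 60x. The constant term is 0 because L is singular (the all-ones vector lies in its kernel).

x^5 - 12x^4 + 51x^3 - 92x^2 + 60x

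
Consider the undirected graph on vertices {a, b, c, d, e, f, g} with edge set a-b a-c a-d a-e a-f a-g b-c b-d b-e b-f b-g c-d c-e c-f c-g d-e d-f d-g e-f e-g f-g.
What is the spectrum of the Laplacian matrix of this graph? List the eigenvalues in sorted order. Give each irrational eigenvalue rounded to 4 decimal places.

With the vertex order [a, b, c, d, e, f, g], the degrees are [6, 6, 6, 6, 6, 6, 6], giving D = diag(6, 6, 6, 6, 6, 6, 6) and L = D - A. L is symmetric positive semidefinite, so every eigenvalue is real and nonnegative. There is one zero in the spectrum, matching the 1 component.

[0, 7, 7, 7, 7, 7, 7]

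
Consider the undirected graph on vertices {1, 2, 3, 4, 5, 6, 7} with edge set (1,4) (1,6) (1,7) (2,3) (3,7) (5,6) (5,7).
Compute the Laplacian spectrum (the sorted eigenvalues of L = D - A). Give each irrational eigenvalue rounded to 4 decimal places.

[0, 0.3820, 0.8851, 2, 2.6180, 3.2541, 4.8608]

With the vertex order [1, 2, 3, 4, 5, 6, 7], the degrees are [3, 1, 2, 1, 2, 2, 3], giving D = diag(3, 1, 2, 1, 2, 2, 3) and L = D - A. Diagonalising L (or applying a numerical eigensolver to the 7x7 matrix) gives the spectrum above. The single zero eigenvalue shows the graph is connected.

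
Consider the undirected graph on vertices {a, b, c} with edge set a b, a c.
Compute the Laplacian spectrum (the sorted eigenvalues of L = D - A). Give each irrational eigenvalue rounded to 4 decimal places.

Reading degrees in the order [a, b, c] gives [2, 1, 1]; set D = diag(2, 1, 1) and form L = D - A. The multiplicity of 0 as a Laplacian eigenvalue equals the number of connected components. The single zero eigenvalue shows the graph is connected. By the matrix-tree theorem the graph has (1/3) * product of the nonzero eigenvalues = 1 spanning tree.

[0, 1, 3]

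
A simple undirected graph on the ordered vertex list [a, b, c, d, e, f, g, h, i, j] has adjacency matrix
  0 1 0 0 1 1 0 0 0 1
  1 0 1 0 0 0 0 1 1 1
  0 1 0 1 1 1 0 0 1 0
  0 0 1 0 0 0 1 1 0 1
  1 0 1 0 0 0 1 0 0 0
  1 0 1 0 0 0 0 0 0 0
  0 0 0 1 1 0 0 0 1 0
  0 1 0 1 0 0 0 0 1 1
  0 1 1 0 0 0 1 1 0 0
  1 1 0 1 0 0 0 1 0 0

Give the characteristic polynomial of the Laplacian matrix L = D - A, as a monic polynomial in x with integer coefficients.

With the vertex order [a, b, c, d, e, f, g, h, i, j], the degrees are [4, 5, 5, 4, 3, 2, 3, 4, 4, 4], giving D = diag(4, 5, 5, 4, 3, 2, 3, 4, 4, 4) and L = D - A. Computing det(xI - L) by cofactor expansion (or equivalently via sum-over-permutations) gives x^10 - 38x^9 + 627x^8 - 5888x^7 + 34628x^6 - 132042x^5 + 325849x^4 - 500800x^3 + 434026x^2 - 161260x. Since p(0) = det(-L) = 0, x divides p(x).

x^10 - 38x^9 + 627x^8 - 5888x^7 + 34628x^6 - 132042x^5 + 325849x^4 - 500800x^3 + 434026x^2 - 161260x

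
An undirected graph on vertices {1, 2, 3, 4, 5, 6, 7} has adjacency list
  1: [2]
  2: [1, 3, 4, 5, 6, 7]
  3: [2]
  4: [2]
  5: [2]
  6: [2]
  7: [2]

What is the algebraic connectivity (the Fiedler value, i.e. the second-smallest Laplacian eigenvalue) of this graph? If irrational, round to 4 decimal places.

Each diagonal entry of L is the vertex degree and each off-diagonal entry is -1 where an edge is present, 0 otherwise; in the order [1, 2, 3, 4, 5, 6, 7] the diagonal is [1, 6, 1, 1, 1, 1, 1]. Computing the eigenvalues of L and sorting gives [0, 1, 1, 1, 1, 1, 7]. The Fiedler value lambda_2 = 1 is strictly positive, so the graph is connected. The eigenvalues sum to 12, which equals trace(L) = 2|E|. By the matrix-tree theorem the graph has (1/7) * product of the nonzero eigenvalues = 1 spanning tree.

1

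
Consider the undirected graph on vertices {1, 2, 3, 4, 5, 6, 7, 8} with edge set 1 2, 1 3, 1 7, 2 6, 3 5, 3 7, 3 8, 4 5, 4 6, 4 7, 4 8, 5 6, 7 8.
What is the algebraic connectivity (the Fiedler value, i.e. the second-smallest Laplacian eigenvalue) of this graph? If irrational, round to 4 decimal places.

With the vertex order [1, 2, 3, 4, 5, 6, 7, 8], the degrees are [3, 2, 4, 4, 3, 3, 4, 3], giving D = diag(3, 2, 4, 4, 3, 3, 4, 3) and L = D - A. The smallest Laplacian eigenvalue is always 0. The next one, lambda_2 = 1.3937, measures how hard the graph is to disconnect: larger values mean better connectivity. The eigenvalues sum to 26, which equals trace(L) = 2|E|.

1.3937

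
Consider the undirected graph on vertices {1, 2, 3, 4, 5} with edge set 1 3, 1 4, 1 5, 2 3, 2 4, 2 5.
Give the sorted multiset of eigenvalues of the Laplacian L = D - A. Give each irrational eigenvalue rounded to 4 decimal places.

[0, 2, 2, 3, 5]

With the vertex order [1, 2, 3, 4, 5], the degrees are [3, 3, 2, 2, 2], giving D = diag(3, 3, 2, 2, 2) and L = D - A. L is symmetric positive semidefinite, so every eigenvalue is real and nonnegative. The single zero eigenvalue shows the graph is connected. By the matrix-tree theorem the graph has (1/5) * product of the nonzero eigenvalues = 12 spanning trees.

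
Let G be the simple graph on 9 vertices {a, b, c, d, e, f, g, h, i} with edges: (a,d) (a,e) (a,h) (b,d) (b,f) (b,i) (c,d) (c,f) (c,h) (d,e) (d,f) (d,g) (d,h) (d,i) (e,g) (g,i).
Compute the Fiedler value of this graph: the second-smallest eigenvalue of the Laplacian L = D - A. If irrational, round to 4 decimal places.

1.5858

Each diagonal entry of L is the vertex degree and each off-diagonal entry is -1 where an edge is present, 0 otherwise; in the order [a, b, c, d, e, f, g, h, i] the diagonal is [3, 3, 3, 8, 3, 3, 3, 3, 3]. The smallest Laplacian eigenvalue is always 0. The next one, lambda_2 = 1.5858, measures how hard the graph is to disconnect: larger values mean better connectivity.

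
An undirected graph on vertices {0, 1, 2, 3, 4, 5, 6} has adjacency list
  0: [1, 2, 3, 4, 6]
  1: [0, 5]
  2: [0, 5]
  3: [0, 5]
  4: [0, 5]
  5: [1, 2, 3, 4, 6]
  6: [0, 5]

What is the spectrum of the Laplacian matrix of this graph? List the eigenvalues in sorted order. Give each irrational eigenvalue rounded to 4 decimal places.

[0, 2, 2, 2, 2, 5, 7]

Each diagonal entry of L is the vertex degree and each off-diagonal entry is -1 where an edge is present, 0 otherwise; in the order [0, 1, 2, 3, 4, 5, 6] the diagonal is [5, 2, 2, 2, 2, 5, 2]. Diagonalising L (or applying a numerical eigensolver to the 7x7 matrix) gives the spectrum above. The single zero eigenvalue shows the graph is connected. By the matrix-tree theorem the graph has (1/7) * product of the nonzero eigenvalues = 80 spanning trees. The largest eigenvalue, 7, is at most the vertex count 7.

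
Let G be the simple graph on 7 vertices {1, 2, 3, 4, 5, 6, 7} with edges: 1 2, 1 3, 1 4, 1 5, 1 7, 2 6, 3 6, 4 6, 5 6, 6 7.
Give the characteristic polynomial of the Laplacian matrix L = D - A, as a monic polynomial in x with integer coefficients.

Each diagonal entry of L is the vertex degree and each off-diagonal entry is -1 where an edge is present, 0 otherwise; in the order [1, 2, 3, 4, 5, 6, 7] the diagonal is [5, 2, 2, 2, 2, 5, 2]. The eigenvalues of L are [0, 2, 2, 2, 2, 5, 7]; the characteristic polynomial is the product of (x - lambda_i), which multiplies out to x^7 - 20x^6 + 155x^5 - 600x^4 + 1240x^3 - 1312x^2 + 560x. The constant term is 0 because L is singular (the all-ones vector lies in its kernel). By the matrix-tree theorem the graph has (1/7) * product of the nonzero eigenvalues = 80 spanning trees.

x^7 - 20x^6 + 155x^5 - 600x^4 + 1240x^3 - 1312x^2 + 560x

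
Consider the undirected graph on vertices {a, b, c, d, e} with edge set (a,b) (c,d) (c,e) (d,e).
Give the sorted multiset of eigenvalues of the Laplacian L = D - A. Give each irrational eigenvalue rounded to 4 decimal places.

[0, 0, 2, 3, 3]

Reading degrees in the order [a, b, c, d, e] gives [1, 1, 2, 2, 2]; set D = diag(1, 1, 2, 2, 2) and form L = D - A. Since every row of L sums to 0, the all-ones vector is in the kernel and 0 is an eigenvalue. The 2 zero eigenvalues correspond to the 2 connected components. The eigenvalues sum to 8, which equals trace(L) = 2|E|.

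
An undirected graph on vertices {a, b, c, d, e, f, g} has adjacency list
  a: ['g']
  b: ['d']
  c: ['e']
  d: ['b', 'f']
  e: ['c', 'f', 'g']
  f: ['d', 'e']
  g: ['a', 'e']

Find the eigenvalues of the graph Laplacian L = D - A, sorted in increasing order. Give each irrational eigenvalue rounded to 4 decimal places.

[0, 0.2603, 0.6262, 1.4055, 2.2742, 3.0996, 4.3342]

Each diagonal entry of L is the vertex degree and each off-diagonal entry is -1 where an edge is present, 0 otherwise; in the order [a, b, c, d, e, f, g] the diagonal is [1, 1, 1, 2, 3, 2, 2]. L is symmetric positive semidefinite, so every eigenvalue is real and nonnegative. The single zero eigenvalue shows the graph is connected. There is one zero in the spectrum, matching the 1 component.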